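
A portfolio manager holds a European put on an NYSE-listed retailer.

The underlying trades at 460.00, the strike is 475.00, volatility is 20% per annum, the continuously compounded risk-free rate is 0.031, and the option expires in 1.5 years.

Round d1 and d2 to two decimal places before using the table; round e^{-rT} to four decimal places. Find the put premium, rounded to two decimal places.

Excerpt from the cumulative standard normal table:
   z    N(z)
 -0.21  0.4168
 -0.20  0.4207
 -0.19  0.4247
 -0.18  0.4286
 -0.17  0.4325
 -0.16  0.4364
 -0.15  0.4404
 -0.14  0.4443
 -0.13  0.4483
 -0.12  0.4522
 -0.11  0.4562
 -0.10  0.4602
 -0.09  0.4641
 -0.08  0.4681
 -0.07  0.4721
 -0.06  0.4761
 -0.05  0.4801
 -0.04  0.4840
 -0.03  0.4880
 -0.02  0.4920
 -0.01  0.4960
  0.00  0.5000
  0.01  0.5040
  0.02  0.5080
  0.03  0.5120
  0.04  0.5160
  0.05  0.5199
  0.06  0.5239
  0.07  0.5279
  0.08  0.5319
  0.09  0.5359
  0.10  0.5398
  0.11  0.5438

σ√T = 0.2·√1.5 = 0.2449
ln(S/K) + (r + σ²/2)T = ln(460/475) + (0.031 + 0.2²/2)·1.5 = -0.0321 + 0.0765 = 0.0444
d₁ = 0.0444 / 0.2449 = 0.1813 ≈ 0.18
d₂ = d₁ − σ√T = 0.1813 − 0.2449 = -0.0636 ≈ -0.06
exp(−rT) = exp(−0.031·1.5) = 0.9546
P = 475·0.9546·N(0.06) − 460·N(-0.18) = 475·0.9546·0.5239 − 460·0.4286 = 237.5546 − 197.1560 = 40.3986

40.40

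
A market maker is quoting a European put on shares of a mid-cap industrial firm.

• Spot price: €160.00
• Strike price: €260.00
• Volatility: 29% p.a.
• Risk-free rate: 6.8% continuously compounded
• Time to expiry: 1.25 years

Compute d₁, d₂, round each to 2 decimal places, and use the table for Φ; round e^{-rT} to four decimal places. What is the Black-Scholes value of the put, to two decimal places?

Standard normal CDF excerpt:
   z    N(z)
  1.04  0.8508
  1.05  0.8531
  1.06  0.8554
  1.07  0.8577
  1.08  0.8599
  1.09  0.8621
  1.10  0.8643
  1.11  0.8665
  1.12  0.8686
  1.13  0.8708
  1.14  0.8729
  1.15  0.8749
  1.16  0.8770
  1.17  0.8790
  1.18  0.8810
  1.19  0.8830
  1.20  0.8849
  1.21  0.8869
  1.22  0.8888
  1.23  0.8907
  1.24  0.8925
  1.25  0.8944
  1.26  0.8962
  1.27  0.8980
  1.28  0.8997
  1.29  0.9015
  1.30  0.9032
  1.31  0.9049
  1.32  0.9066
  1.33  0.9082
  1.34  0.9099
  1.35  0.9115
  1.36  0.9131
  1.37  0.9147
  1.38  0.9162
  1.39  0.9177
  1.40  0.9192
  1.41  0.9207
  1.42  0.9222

€82.28

T = 1.25;  σ√T = 0.3242
d₁ = [ln(160/260) + (0.068 + ½·0.29²)·1.25] / (σ√T) = (-0.4855 + 0.1376) / 0.3242 = -1.0731 which rounds to -1.07
d₂ = -1.0731 − 0.3242 = -1.3974 which rounds to -1.40
e^(−rT) = e^(−0.068·1.25) = 0.9185
N(−d₂) = N(1.40) = 0.9192;  N(−d₁) = N(1.07) = 0.8577
P = 260·0.9185·0.9192 − 160·0.8577 = 219.5142 − 137.2320 = 82.2822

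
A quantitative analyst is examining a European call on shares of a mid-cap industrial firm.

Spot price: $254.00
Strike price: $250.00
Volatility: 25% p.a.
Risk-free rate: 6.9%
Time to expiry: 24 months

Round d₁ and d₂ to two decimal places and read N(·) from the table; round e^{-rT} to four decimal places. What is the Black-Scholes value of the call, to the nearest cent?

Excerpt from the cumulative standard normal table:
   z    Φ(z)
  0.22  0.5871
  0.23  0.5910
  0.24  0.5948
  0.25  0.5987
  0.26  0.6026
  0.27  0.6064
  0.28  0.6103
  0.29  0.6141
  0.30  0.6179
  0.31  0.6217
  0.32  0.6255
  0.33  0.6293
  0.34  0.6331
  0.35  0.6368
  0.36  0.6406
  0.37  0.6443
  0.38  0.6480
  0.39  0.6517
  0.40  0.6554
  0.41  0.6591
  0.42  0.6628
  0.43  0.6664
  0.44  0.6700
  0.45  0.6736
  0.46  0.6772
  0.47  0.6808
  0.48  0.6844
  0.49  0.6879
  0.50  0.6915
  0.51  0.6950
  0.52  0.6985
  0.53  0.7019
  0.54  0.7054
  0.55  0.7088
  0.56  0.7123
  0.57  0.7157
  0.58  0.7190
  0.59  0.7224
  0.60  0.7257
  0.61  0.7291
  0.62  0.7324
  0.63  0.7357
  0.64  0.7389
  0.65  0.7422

σ√T = 0.25·√2 = 0.3536
d₁ = [ln(254/250) + (0.069 + 0.25²/2)·2] / 0.3536 = [0.0159 + 0.2005] / 0.3536 = 0.6120 → 0.61
d₂ = d₁ − σ√T = 0.6120 − 0.3536 = 0.2584 → 0.26
exp(−rT) = exp(−0.069·2) = 0.8711
N(d₁) = N(0.61) = 0.7291;  N(d₂) = N(0.26) = 0.6026
C = 254·0.7291 − 250·0.8711·0.6026 = 185.1914 − 131.2312 = 53.9602

$53.96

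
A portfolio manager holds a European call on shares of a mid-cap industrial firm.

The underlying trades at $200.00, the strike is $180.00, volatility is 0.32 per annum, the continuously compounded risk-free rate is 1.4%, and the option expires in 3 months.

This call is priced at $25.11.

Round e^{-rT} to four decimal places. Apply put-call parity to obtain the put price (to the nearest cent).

exp(−rT) = exp(−0.014·0.25) = 0.9965
Put-call parity: C − P = S − K·e^(−rT) = 200 − 180·0.9965 = 200 − 179.3700 = 20.6300
P = C − (C − P) = 25.11 − (20.6300) = 4.4800

$4.48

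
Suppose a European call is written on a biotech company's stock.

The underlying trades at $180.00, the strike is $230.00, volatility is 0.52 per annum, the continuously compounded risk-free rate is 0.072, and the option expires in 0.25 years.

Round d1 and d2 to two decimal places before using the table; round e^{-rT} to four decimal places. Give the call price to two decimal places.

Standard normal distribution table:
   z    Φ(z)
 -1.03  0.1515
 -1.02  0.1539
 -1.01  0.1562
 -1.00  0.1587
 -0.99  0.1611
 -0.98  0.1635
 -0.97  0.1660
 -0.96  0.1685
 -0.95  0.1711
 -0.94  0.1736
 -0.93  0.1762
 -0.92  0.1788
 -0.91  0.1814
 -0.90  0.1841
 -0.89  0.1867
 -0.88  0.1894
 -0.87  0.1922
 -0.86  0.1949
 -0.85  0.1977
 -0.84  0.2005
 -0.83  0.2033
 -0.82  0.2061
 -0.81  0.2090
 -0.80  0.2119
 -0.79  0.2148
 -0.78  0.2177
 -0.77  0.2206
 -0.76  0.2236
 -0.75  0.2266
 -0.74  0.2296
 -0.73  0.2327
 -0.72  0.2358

$5.48

σ√T = 0.52·√0.25 = 0.2600
d₁ = [ln(180/230) + (0.072 + ½·0.52²)·0.25] / (σ√T) = (-0.2451 + 0.0518) / 0.2600 = -0.7435 → -0.74
d₂ = -0.7435 − 0.2600 = -1.0035 → -1.00
exp(−rT) = exp(−0.072·0.25) = 0.9822
N(d₁) = N(-0.74) = 0.2296;  N(d₂) = N(-1.00) = 0.1587
C = 180·0.2296 − 230·0.9822·0.1587 = 41.3280 − 35.8513 = 5.4767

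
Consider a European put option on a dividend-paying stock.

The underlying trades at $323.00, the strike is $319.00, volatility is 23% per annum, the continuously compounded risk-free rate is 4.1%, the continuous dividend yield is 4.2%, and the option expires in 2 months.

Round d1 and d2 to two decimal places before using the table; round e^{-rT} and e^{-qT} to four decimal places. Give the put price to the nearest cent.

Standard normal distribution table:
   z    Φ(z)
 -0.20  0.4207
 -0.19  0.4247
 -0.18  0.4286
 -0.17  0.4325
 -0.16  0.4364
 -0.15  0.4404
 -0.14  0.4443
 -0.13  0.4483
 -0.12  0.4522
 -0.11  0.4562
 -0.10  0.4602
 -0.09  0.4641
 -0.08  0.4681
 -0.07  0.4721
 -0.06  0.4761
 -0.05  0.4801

$10.84

σ√T = 0.23 × 0.4082 = 0.0939
ln(S/K) + (r − q + σ²/2)T = ln(323/319) + (0.041 − 0.042 + 0.23²/2)·0.1667 = 0.0125 + 0.0042 = 0.0167
d₁ = 0.0167 / 0.0939 = 0.1779 → 0.18
d₂ = d₁ − σ√T = 0.1779 − 0.0939 = 0.0840 → 0.08
e^(−qT) = e^(−0.042·0.1667) = 0.9930;  e^(−rT) = e^(−0.041·0.1667) = 0.9932
N(−d₂) = N(-0.08) = 0.4681;  N(−d₁) = N(-0.18) = 0.4286
P = 319·0.9932·0.4681 − 323·0.9930·0.4286 = 148.3085 − 137.4687 = 10.8398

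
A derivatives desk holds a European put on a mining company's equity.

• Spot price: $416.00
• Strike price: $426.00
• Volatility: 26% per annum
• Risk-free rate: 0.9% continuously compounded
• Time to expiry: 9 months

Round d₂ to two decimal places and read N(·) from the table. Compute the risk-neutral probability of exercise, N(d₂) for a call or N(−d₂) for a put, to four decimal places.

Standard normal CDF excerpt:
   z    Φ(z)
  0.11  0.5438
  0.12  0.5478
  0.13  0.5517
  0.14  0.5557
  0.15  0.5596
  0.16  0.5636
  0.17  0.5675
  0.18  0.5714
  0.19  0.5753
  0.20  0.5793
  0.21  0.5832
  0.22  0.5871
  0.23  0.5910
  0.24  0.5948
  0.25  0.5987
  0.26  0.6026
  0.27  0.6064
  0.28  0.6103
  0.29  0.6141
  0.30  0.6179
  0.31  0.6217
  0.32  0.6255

σ√T = 0.26 × 0.8660 = 0.2252
d₁ = [ln(416/426) + (0.009 + 0.26²/2)·0.75] / 0.2252 = [-0.0238 + 0.0321] / 0.2252 = 0.0371 ⇒ 0.04
d₂ = d₁ − σ√T = 0.0371 − 0.2252 = -0.1881 ⇒ -0.19
Risk-neutral Pr[S_T < K] = N(−d₂) = N(0.19) = 0.5753

0.5753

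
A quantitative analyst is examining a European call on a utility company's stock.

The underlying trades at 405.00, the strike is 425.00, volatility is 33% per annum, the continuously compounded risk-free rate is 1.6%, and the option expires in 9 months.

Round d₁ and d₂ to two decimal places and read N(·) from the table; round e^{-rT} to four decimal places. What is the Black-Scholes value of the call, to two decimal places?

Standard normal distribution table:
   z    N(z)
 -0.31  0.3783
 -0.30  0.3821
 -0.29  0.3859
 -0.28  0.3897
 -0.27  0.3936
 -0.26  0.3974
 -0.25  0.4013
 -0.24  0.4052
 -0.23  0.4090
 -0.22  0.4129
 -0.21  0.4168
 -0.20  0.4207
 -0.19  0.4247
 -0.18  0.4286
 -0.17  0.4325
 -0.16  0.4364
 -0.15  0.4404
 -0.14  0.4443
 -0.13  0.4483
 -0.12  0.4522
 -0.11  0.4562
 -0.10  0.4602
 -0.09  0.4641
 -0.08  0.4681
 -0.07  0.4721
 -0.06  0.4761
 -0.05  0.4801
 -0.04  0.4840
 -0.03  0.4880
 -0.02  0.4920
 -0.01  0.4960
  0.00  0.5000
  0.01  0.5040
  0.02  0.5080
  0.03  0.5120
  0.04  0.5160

40.45

σ√T = 0.33 × 0.8660 = 0.2858
ln(S/K) + (r + σ²/2)T = ln(405/425) + (0.016 + 0.33²/2)·0.75 = -0.0482 + 0.0528 = 0.0046
d₁ = 0.0046 / 0.2858 = 0.0162 ⇒ 0.02
d₂ = d₁ − σ√T = 0.0162 − 0.2858 = -0.2696 ⇒ -0.27
e^(−rT) = e^(−0.016·0.75) = 0.9881
N(d₁) = N(0.02) = 0.5080;  N(d₂) = N(-0.27) = 0.3936
C = 405·0.5080 − 425·0.9881·0.3936 = 205.7400 − 165.2894 = 40.4506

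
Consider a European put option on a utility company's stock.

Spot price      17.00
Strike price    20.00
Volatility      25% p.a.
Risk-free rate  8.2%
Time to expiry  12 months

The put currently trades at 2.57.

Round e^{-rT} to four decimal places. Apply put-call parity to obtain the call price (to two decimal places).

1.14

exp(−rT) = exp(−0.082·1) = 0.9213
Put-call parity: C − P = S − K·e^(−rT) = 17 − 20·0.9213 = 17 − 18.4260 = -1.4260
C = P + (C − P) = 2.57 + (-1.4260) = 1.1440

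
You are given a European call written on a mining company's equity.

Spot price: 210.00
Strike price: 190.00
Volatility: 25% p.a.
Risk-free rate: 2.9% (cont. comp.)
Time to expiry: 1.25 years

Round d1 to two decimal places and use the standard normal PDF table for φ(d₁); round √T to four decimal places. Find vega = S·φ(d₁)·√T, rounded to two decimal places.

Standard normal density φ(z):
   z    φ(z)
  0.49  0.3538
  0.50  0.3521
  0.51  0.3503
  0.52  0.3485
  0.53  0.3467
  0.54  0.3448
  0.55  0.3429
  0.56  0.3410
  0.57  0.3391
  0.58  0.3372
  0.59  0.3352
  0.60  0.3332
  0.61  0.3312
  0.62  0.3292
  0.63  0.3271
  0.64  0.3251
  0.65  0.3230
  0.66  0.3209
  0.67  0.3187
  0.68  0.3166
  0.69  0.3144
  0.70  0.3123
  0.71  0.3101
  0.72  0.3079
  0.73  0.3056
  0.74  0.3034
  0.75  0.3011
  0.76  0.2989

76.80

σ√T = 0.25 × 1.1180 = 0.2795
d₁ = [ln(210/190) + (0.029 + 0.25²/2)·1.25] / 0.2795 = [0.1001 + 0.0753] / 0.2795 = 0.6275 → 0.63
√T = √1.25 = 1.1180
φ(d₁) = φ(0.63) = 0.3271
vega = S·φ(d₁)·√T = 210·0.3271·1.1180 = 76.7965
(Call and put vega coincide under Black-Scholes.)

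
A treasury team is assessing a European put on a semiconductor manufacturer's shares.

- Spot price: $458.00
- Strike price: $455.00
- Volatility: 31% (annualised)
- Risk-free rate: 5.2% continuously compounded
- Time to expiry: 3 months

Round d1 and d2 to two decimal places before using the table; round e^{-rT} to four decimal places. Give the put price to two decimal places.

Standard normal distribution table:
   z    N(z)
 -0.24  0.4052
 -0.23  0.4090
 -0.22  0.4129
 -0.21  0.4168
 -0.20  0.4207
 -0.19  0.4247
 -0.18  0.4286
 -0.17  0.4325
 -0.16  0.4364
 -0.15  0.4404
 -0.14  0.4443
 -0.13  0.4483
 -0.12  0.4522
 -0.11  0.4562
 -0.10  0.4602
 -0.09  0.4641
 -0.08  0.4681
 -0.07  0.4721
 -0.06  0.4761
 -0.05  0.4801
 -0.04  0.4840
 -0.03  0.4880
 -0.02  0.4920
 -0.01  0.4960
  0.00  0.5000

$22.95

σ√T = 0.31 × 0.5000 = 0.1550
ln(S/K) + (r + σ²/2)T = ln(458/455) + (0.052 + 0.31²/2)·0.25 = 0.0066 + 0.0250 = 0.0316
d₁ = 0.0316 / 0.1550 = 0.2038 → 0.20
d₂ = d₁ − σ√T = 0.2038 − 0.1550 = 0.0488 → 0.05
exp(−rT) = exp(−0.052·0.25) = 0.9871
N(−d₂) = N(-0.05) = 0.4801;  N(−d₁) = N(-0.20) = 0.4207
P = 455·0.9871·0.4801 − 458·0.4207 = 215.6276 − 192.6806 = 22.9470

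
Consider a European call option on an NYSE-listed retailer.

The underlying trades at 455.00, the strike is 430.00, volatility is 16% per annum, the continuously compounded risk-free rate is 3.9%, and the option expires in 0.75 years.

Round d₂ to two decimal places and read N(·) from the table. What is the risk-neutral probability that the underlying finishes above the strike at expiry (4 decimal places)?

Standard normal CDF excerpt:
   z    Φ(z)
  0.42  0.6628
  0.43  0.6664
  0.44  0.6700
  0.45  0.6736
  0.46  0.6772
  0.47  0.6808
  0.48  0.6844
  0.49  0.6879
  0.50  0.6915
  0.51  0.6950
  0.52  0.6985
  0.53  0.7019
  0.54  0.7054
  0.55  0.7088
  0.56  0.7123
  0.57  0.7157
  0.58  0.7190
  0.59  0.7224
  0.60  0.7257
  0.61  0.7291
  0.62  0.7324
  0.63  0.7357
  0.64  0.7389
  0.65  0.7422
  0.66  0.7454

0.7088

σ√T = 0.16 × 0.8660 = 0.1386
d₁ = [ln(455/430) + (0.039 + 0.16²/2)·0.75] / 0.1386 = [0.0565 + 0.0388] / 0.1386 = 0.6882 ≈ 0.69
d₂ = d₁ − σ√T = 0.6882 − 0.1386 = 0.5497 ≈ 0.55
Risk-neutral Pr[S_T > K] = N(d₂) = N(0.55) = 0.7088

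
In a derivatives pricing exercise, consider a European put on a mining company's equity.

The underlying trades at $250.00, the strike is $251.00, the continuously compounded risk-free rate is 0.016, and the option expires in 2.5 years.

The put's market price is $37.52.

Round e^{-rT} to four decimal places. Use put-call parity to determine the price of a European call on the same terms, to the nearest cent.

exp(−rT) = exp(−0.016·2.5) = 0.9608
Put-call parity: C − P = S − K·e^(−rT) = 250 − 251·0.9608 = 250 − 241.1608 = 8.8392
C = P + (C − P) = 37.52 + (8.8392) = 46.3592

$46.36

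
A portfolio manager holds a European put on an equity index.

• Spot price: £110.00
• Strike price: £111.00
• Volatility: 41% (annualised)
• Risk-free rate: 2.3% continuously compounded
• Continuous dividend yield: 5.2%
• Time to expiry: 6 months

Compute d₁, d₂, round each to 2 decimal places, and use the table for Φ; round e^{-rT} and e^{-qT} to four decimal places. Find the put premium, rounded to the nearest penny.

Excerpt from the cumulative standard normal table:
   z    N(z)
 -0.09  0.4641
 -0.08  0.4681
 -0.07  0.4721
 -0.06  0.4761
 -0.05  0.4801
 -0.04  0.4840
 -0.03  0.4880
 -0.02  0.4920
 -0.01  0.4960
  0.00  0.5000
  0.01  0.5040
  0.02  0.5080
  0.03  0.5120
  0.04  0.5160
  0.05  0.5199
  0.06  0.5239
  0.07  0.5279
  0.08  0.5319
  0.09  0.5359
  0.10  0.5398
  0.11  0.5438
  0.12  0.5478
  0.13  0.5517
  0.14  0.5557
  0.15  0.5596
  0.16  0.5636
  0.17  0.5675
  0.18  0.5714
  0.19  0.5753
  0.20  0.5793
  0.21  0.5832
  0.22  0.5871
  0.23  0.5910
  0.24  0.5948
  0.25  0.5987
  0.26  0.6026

σ√T = 0.41 × 0.7071 = 0.2899
d₁ = [ln(110/111) + (0.023 − 0.052 + 0.41²/2)·0.5] / 0.2899 = [-0.0090 + 0.0275] / 0.2899 = 0.0637 which rounds to 0.06
d₂ = d₁ − σ√T = 0.0637 − 0.2899 = -0.2262 which rounds to -0.23
exp(−qT) = exp(−0.052·0.5) = 0.9743;  exp(−rT) = exp(−0.023·0.5) = 0.9886
N(−d₂) = N(0.23) = 0.5910;  N(−d₁) = N(-0.06) = 0.4761
P = 111·0.9886·0.5910 − 110·0.9743·0.4761 = 64.8531 − 51.0251 = 13.8281

£13.83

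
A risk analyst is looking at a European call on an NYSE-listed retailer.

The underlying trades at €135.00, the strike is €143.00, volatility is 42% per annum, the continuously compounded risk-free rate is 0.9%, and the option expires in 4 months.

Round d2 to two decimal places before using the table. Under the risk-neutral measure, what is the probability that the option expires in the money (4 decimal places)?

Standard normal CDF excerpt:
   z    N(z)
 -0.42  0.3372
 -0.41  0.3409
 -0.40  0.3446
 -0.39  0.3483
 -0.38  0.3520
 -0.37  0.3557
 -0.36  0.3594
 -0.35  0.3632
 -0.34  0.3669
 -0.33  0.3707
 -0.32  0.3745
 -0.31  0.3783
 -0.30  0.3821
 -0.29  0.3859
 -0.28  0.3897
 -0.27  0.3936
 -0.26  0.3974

0.3632

σ√T = 0.42·√0.3333 = 0.2425
ln(S/K) + (r + σ²/2)T = ln(135/143) + (0.009 + 0.42²/2)·0.3333 = -0.0576 + 0.0324 = -0.0252
d₁ = -0.0252 / 0.2425 = -0.1038 ⇒ -0.10
d₂ = d₁ − σ√T = -0.1038 − 0.2425 = -0.3463 ⇒ -0.35
Risk-neutral Pr[S_T > K] = N(d₂) = N(-0.35) = 0.3632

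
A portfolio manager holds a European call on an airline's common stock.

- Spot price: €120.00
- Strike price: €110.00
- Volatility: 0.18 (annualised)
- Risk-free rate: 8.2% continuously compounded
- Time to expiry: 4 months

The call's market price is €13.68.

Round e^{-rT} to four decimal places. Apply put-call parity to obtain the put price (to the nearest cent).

e^(−rT) = e^(−0.082·0.3333) = 0.9730
Put-call parity: C − P = S − K·e^(−rT) = 120 − 110·0.9730 = 120 − 107.0300 = 12.9700
P = C − (C − P) = 13.68 − (12.9700) = 0.7100

€0.71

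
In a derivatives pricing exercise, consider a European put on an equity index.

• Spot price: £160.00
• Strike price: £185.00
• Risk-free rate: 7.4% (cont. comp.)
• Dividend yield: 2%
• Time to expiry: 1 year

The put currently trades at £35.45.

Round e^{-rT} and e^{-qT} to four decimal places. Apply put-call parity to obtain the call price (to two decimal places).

exp(−qT) = exp(−0.02·1) = 0.9802;  exp(−rT) = exp(−0.074·1) = 0.9287
Put-call parity: C − P = S·e^(−qT) − K·e^(−rT) = 160·0.9802 − 185·0.9287 = 156.8320 − 171.8095 = -14.9775
C = P + (C − P) = 35.45 + (-14.9775) = 20.4725

£20.47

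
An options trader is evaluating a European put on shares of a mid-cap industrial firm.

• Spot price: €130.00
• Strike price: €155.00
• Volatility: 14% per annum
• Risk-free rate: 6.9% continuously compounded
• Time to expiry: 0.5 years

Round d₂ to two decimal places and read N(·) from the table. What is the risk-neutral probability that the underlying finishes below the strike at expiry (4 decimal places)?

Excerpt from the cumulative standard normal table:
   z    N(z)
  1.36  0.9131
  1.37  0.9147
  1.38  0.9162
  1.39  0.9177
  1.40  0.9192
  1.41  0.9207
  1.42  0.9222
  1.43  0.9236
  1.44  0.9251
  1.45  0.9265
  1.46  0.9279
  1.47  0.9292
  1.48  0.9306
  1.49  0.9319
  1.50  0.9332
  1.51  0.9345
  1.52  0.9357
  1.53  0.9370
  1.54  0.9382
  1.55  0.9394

T = 0.5;  σ√T = 0.0990
ln(S/K) + (r + σ²/2)T = ln(130/155) + (0.069 + 0.14²/2)·0.5 = -0.1759 + 0.0394 = -0.1365
d₁ = -0.1365 / 0.0990 = -1.3788 ⇒ -1.38
d₂ = d₁ − σ√T = -1.3788 − 0.0990 = -1.4778 ⇒ -1.48
Pr(exercise) under Q = N(−d₂) = N(1.48) = 0.9306

0.9306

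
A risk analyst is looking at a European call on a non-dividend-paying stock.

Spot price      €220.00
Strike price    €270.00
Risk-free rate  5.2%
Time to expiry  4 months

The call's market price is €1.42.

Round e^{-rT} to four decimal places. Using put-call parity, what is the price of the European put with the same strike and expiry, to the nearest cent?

€46.78

e^(−rT) = e^(−0.052·0.3333) = 0.9828
Put-call parity: C − P = S − K·e^(−rT) = 220 − 270·0.9828 = 220 − 265.3560 = -45.3560
P = C − (C − P) = 1.42 − (-45.3560) = 46.7760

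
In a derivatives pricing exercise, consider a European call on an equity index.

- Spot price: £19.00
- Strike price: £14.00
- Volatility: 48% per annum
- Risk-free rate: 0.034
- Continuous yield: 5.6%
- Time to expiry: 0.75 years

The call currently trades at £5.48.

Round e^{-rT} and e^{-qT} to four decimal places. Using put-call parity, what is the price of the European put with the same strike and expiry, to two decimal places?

£0.91

e^(−qT) = e^(−0.056·0.75) = 0.9589;  e^(−rT) = e^(−0.034·0.75) = 0.9748
Put-call parity: C − P = S·e^(−qT) − K·e^(−rT) = 19·0.9589 − 14·0.9748 = 18.2191 − 13.6472 = 4.5719
P = C − (C − P) = 5.48 − (4.5719) = 0.9081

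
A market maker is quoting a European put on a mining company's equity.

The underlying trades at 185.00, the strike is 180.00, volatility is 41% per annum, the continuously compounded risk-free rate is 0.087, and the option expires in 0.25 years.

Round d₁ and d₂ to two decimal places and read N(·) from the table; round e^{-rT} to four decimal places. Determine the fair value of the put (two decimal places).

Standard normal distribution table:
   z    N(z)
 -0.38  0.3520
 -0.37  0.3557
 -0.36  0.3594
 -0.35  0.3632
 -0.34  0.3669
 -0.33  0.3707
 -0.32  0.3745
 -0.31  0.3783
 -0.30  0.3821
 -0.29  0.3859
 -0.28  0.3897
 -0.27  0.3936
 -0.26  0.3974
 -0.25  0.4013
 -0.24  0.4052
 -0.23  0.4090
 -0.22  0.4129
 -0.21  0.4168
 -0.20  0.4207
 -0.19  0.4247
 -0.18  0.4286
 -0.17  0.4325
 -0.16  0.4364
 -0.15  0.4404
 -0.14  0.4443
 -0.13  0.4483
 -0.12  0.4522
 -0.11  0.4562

10.38

T = 0.25;  σ√T = 0.2050
d₁ = [ln(185/180) + (0.087 + 0.41²/2)·0.25] / 0.2050 = [0.0274 + 0.0428] / 0.2050 = 0.3423 ≈ 0.34
d₂ = d₁ − σ√T = 0.3423 − 0.2050 = 0.1373 ≈ 0.14
e^(−rT) = e^(−0.087·0.25) = 0.9785
P = 180·0.9785·N(-0.14) − 185·N(-0.34) = 180·0.9785·0.4443 − 185·0.3669 = 78.2546 − 67.8765 = 10.3781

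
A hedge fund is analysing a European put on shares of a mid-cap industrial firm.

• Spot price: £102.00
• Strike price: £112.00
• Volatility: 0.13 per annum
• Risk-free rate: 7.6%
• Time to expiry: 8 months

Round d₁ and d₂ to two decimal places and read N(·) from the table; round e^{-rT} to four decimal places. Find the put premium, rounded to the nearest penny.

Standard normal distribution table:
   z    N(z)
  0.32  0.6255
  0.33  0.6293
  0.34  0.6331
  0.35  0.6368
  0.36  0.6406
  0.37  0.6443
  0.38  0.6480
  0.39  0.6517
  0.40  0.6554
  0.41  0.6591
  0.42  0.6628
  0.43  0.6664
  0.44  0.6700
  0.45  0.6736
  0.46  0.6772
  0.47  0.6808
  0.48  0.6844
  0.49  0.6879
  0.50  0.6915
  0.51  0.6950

£7.15

T = 0.6667;  σ√T = 0.1061
ln(S/K) + (r + σ²/2)T = ln(102/112) + (0.076 + 0.13²/2)·0.6667 = -0.0935 + 0.0563 = -0.0372
d₁ = -0.0372 / 0.1061 = -0.3507 ≈ -0.35
d₂ = d₁ − σ√T = -0.3507 − 0.1061 = -0.4569 ≈ -0.46
e^(−rT) = e^(−0.076·0.6667) = 0.9506
P = 112·0.9506·N(0.46) − 102·N(0.35) = 112·0.9506·0.6772 − 102·0.6368 = 72.0996 − 64.9536 = 7.1460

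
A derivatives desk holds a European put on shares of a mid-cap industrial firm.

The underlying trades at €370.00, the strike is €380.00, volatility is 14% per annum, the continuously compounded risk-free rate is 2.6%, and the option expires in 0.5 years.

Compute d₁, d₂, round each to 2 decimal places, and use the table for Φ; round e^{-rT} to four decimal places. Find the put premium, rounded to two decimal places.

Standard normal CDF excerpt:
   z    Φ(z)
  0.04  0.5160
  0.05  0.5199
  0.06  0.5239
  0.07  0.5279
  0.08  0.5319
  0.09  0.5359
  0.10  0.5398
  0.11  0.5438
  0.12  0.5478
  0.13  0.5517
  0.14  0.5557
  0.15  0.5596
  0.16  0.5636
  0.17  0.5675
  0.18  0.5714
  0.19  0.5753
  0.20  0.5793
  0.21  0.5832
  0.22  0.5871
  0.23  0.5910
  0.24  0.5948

T = 0.5;  σ√T = 0.0990
d₁ = [ln(370/380) + (0.026 + 0.14²/2)·0.5] / 0.0990 = [-0.0267 + 0.0179] / 0.0990 = -0.0886 → -0.09
d₂ = d₁ − σ√T = -0.0886 − 0.0990 = -0.1876 → -0.19
exp(−rT) = exp(−0.026·0.5) = 0.9871
N(−d₂) = N(0.19) = 0.5753;  N(−d₁) = N(0.09) = 0.5359
P = 380·0.9871·0.5753 − 370·0.5359 = 215.7939 − 198.2830 = 17.5109

€17.51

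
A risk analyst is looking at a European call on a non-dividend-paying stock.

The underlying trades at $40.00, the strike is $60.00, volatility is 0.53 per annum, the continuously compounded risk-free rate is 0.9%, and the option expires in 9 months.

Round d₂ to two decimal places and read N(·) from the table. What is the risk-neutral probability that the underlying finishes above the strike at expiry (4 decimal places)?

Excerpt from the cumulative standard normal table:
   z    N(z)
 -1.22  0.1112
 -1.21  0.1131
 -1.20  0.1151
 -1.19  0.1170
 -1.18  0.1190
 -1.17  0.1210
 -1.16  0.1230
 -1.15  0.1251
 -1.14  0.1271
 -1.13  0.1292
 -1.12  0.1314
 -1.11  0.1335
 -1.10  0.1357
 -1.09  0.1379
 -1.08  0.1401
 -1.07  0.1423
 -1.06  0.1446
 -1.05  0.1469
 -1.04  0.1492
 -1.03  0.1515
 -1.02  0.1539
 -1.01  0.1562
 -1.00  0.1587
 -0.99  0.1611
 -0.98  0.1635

0.1357

T = 0.75;  σ√T = 0.4590
d₁ = [ln(40/60) + (0.009 + 0.53²/2)·0.75] / 0.4590 = [-0.4055 + 0.1121] / 0.4590 = -0.6392 ⇒ -0.64
d₂ = d₁ − σ√T = -0.6392 − 0.4590 = -1.0982 ⇒ -1.10
Risk-neutral Pr[S_T > K] = N(d₂) = N(-1.10) = 0.1357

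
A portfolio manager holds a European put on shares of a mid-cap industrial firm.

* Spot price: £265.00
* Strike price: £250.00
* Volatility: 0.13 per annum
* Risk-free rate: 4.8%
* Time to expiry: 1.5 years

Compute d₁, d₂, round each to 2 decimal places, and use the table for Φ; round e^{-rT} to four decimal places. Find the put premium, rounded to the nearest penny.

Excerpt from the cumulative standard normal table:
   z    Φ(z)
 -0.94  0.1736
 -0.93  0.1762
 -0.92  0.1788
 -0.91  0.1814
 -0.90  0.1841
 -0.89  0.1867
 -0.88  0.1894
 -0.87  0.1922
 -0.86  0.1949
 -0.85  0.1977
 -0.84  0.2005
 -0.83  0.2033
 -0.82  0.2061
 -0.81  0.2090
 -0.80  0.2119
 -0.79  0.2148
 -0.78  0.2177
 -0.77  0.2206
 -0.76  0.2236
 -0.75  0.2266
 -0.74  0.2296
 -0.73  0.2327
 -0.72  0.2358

£4.62

σ√T = 0.13 × 1.2247 = 0.1592
d₁ = [ln(265/250) + (0.048 + 0.13²/2)·1.5] / 0.1592 = [0.0583 + 0.0847] / 0.1592 = 0.8978 ≈ 0.90
d₂ = d₁ − σ√T = 0.8978 − 0.1592 = 0.7386 ≈ 0.74
e^(−rT) = e^(−0.048·1.5) = 0.9305
P = 250·0.9305·N(-0.74) − 265·N(-0.90) = 250·0.9305·0.2296 − 265·0.1841 = 53.4107 − 48.7865 = 4.6242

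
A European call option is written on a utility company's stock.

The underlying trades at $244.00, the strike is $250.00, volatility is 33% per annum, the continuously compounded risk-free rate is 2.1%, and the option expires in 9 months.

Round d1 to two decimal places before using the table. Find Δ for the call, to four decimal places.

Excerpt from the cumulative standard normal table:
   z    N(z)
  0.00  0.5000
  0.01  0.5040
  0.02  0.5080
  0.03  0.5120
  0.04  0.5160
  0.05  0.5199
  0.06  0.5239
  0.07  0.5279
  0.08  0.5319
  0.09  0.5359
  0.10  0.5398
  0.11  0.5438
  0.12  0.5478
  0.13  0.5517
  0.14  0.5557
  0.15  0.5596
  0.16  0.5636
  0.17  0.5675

0.5438

σ√T = 0.33·√0.75 = 0.2858
d₁ = [ln(244/250) + (0.021 + 0.33²/2)·0.75] / 0.2858 = [-0.0243 + 0.0566] / 0.2858 = 0.1130 → 0.11
N(d₁) = N(0.11) = 0.5438
Δ_call = N(d₁) = 0.5438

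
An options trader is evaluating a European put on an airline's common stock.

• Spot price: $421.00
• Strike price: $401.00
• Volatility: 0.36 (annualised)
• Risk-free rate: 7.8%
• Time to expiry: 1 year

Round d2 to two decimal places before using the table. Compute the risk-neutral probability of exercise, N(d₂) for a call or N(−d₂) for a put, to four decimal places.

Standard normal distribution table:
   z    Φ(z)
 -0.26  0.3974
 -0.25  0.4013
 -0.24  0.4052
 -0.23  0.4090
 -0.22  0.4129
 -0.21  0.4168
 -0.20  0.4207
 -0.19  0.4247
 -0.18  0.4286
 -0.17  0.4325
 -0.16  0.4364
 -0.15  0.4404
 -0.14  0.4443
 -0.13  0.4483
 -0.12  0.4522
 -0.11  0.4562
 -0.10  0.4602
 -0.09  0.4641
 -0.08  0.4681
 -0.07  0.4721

0.4325

σ√T = 0.36·√1 = 0.3600
d₁ = [ln(421/401) + (0.078 + ½·0.36²)·1] / (σ√T) = (0.0487 + 0.1428) / 0.3600 = 0.5319 ⇒ 0.53
d₂ = 0.5319 − 0.3600 = 0.1719 ⇒ 0.17
Pr(exercise) under Q = N(−d₂) = N(-0.17) = 0.4325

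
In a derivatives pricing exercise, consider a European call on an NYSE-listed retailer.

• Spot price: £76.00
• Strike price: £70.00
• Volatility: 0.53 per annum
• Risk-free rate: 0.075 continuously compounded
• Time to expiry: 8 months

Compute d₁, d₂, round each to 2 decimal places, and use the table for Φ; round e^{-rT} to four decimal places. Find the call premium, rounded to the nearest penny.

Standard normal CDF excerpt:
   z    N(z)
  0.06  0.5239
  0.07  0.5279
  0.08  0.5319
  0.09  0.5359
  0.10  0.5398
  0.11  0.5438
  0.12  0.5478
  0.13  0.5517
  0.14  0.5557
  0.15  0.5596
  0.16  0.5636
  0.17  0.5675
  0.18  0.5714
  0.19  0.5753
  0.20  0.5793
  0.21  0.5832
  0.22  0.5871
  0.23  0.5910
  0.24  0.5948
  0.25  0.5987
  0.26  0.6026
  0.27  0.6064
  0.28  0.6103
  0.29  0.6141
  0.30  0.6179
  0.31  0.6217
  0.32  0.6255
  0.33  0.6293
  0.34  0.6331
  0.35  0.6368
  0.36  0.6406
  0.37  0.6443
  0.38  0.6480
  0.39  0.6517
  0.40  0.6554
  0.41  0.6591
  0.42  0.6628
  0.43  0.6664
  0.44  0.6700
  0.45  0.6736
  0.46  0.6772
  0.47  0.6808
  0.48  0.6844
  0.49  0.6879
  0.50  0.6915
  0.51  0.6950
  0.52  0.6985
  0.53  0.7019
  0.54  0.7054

£17.40

T = 0.6667;  σ√T = 0.4327
d₁ = [ln(76/70) + (0.075 + ½·0.53²)·0.6667] / (σ√T) = (0.0822 + 0.1436) / 0.4327 = 0.5220 ≈ 0.52
d₂ = 0.5220 − 0.4327 = 0.0892 ≈ 0.09
exp(−rT) = exp(−0.075·0.6667) = 0.9512
C = 76·N(0.52) − 70·0.9512·N(0.09) = 76·0.6985 − 70·0.9512·0.5359 = 53.0860 − 35.6824 = 17.4036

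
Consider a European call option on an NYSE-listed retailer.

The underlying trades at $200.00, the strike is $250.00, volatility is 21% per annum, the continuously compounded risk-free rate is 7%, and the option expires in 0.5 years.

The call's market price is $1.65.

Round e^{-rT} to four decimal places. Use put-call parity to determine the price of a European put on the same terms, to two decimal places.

$43.05

e^(−rT) = e^(−0.07·0.5) = 0.9656
Put-call parity: C − P = S − K·e^(−rT) = 200 − 250·0.9656 = 200 − 241.4000 = -41.4000
P = C − (C − P) = 1.65 − (-41.4000) = 43.0500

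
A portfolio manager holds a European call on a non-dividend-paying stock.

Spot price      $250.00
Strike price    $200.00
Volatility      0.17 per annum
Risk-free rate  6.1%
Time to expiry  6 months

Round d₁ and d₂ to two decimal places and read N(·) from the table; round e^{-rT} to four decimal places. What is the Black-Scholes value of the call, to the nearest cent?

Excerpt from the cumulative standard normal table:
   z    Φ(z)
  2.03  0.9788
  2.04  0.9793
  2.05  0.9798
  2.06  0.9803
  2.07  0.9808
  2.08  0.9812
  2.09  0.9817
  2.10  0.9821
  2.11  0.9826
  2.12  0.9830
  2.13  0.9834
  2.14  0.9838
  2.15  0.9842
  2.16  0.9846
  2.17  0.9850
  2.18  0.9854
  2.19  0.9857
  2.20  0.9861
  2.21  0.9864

T = 0.5;  σ√T = 0.1202
d₁ = [ln(250/200) + (0.061 + 0.17²/2)·0.5] / 0.1202 = [0.2231 + 0.0377] / 0.1202 = 2.1701 ⇒ 2.17
d₂ = d₁ − σ√T = 2.1701 − 0.1202 = 2.0499 ⇒ 2.05
exp(−rT) = exp(−0.061·0.5) = 0.9700
N(d₁) = N(2.17) = 0.9850;  N(d₂) = N(2.05) = 0.9798
C = 250·0.9850 − 200·0.9700·0.9798 = 246.2500 − 190.0812 = 56.1688

$56.17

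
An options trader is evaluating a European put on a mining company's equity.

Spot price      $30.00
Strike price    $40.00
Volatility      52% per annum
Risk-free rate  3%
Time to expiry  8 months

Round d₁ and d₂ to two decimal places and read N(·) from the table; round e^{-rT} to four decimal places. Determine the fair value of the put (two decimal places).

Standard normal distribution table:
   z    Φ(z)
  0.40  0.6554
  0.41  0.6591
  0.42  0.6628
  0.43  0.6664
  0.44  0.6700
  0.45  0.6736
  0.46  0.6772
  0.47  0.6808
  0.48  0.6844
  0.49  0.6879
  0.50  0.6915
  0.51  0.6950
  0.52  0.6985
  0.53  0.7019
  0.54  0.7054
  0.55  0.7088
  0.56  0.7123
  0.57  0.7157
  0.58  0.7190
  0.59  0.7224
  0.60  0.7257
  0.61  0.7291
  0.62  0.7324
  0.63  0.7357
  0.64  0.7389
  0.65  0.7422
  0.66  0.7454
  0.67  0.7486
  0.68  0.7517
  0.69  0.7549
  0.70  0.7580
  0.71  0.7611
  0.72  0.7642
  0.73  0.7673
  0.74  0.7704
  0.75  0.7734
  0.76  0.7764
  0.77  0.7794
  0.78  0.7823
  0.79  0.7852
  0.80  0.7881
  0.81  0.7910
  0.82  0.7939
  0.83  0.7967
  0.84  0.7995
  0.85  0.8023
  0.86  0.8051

$11.46

T = 0.6667;  σ√T = 0.4246
d₁ = [ln(30/40) + (0.03 + 0.52²/2)·0.6667] / 0.4246 = [-0.2877 + 0.1101] / 0.4246 = -0.4182 which rounds to -0.42
d₂ = d₁ − σ√T = -0.4182 − 0.4246 = -0.8428 which rounds to -0.84
e^(−rT) = e^(−0.03·0.6667) = 0.9802
N(−d₂) = N(0.84) = 0.7995;  N(−d₁) = N(0.42) = 0.6628
P = 40·0.9802·0.7995 − 30·0.6628 = 31.3468 − 19.8840 = 11.4628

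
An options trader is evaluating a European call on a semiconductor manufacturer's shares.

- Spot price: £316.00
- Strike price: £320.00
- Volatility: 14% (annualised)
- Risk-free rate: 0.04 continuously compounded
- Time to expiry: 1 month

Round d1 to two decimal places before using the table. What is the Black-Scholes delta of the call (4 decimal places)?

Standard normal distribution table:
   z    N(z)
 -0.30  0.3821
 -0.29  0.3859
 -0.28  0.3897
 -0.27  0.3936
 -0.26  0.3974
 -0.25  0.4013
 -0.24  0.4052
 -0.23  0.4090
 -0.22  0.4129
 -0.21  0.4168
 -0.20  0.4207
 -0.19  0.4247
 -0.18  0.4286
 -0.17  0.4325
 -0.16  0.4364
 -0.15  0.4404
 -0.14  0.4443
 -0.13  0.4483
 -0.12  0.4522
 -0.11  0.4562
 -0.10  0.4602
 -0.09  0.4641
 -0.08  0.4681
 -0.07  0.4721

0.4168

σ√T = 0.14·√0.08333 = 0.0404
d₁ = [ln(316/320) + (0.04 + 0.14²/2)·0.08333] / 0.0404 = [-0.0126 + 0.0042] / 0.0404 = -0.2086 ⇒ -0.21
N(d₁) = N(-0.21) = 0.4168
Δ_call = N(d₁) = 0.4168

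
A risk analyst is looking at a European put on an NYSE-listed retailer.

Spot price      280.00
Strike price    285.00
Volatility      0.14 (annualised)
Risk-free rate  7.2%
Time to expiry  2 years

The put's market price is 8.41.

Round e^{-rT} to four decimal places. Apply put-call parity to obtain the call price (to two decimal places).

e^(−rT) = e^(−0.072·2) = 0.8659
Put-call parity: C − P = S − K·e^(−rT) = 280 − 285·0.8659 = 280 − 246.7815 = 33.2185
C = P + (C − P) = 8.41 + (33.2185) = 41.6285

41.63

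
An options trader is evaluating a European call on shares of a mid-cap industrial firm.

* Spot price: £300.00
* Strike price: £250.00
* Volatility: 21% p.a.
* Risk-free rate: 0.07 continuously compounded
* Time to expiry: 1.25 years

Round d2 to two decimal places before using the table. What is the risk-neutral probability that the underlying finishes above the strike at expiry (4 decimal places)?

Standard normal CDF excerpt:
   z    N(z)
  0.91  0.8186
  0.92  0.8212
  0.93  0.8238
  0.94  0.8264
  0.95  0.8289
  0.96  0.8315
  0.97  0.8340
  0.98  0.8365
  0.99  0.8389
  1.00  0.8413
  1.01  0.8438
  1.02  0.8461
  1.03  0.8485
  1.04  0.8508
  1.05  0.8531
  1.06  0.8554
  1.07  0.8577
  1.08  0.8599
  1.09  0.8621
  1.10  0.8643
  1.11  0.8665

σ√T = 0.21·√1.25 = 0.2348
d₁ = [ln(300/250) + (0.07 + ½·0.21²)·1.25] / (σ√T) = (0.1823 + 0.1151) / 0.2348 = 1.2666 ⇒ 1.27
d₂ = 1.2666 − 0.2348 = 1.0318 ⇒ 1.03
Pr(exercise) under Q = N(d₂) = 0.8485

0.8485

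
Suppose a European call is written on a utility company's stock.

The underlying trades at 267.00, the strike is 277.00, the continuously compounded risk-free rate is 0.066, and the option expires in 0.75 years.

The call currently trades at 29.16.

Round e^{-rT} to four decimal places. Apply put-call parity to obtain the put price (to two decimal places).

exp(−rT) = exp(−0.066·0.75) = 0.9517
Put-call parity: C − P = S − K·e^(−rT) = 267 − 277·0.9517 = 267 − 263.6209 = 3.3791
P = C − (C − P) = 29.16 − (3.3791) = 25.7809

25.78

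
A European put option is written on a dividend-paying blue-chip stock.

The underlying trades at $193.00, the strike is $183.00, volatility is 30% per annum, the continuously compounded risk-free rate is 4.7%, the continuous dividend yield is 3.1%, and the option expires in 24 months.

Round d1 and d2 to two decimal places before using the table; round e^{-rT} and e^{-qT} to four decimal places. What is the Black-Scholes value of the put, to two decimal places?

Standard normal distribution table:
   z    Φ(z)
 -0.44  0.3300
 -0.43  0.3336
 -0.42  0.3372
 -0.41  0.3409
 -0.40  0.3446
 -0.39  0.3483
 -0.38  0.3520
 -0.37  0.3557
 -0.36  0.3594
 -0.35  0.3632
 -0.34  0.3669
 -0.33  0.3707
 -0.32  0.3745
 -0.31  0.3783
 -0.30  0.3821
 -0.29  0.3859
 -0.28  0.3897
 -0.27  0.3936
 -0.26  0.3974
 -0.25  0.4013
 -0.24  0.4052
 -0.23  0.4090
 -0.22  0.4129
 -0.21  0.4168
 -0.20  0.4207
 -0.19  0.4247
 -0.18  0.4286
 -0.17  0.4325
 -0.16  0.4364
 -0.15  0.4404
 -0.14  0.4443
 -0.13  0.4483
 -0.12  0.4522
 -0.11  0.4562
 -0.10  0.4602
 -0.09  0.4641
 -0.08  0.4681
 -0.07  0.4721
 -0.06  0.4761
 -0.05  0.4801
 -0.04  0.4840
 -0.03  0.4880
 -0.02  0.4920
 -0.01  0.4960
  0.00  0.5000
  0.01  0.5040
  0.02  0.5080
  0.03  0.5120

$22.12

T = 2;  σ√T = 0.4243
d₁ = [ln(193/183) + (0.047 − 0.031 + ½·0.3²)·2] / (σ√T) = (0.0532 + 0.1220) / 0.4243 = 0.4130 → 0.41
d₂ = 0.4130 − 0.4243 = -0.0113 → -0.01
e^(−qT) = e^(−0.031·2) = 0.9399;  e^(−rT) = e^(−0.047·2) = 0.9103
N(−d₂) = N(0.01) = 0.5040;  N(−d₁) = N(-0.41) = 0.3409
P = 183·0.9103·0.5040 − 193·0.9399·0.3409 = 83.9588 − 61.8395 = 22.1193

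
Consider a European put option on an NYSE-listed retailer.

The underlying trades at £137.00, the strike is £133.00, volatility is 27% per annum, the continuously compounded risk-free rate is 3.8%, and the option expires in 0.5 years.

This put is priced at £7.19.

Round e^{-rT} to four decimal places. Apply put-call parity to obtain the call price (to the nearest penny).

e^(−rT) = e^(−0.038·0.5) = 0.9812
Put-call parity: C − P = S − K·e^(−rT) = 137 − 133·0.9812 = 137 − 130.4996 = 6.5004
C = P + (C − P) = 7.19 + (6.5004) = 13.6904

£13.69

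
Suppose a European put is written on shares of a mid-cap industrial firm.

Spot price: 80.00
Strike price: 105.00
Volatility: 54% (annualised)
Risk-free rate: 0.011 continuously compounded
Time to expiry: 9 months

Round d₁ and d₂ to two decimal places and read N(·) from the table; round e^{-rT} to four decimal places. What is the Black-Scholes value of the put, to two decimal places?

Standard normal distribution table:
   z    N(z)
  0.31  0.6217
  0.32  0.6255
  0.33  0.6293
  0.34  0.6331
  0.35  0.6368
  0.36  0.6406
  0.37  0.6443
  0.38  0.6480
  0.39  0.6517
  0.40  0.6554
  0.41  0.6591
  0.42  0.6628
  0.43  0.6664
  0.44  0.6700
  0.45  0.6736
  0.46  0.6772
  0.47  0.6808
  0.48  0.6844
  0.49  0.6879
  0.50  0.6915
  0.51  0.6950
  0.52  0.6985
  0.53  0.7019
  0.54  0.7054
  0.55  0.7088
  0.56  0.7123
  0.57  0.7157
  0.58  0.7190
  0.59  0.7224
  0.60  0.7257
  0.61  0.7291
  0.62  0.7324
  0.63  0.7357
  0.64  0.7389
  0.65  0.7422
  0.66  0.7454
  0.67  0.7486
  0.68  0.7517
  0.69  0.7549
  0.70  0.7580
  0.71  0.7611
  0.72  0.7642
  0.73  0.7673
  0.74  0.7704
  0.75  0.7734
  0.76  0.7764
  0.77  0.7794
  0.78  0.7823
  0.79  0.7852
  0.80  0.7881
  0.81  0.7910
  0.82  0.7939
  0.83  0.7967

σ√T = 0.54 × 0.8660 = 0.4677
ln(S/K) + (r + σ²/2)T = ln(80/105) + (0.011 + 0.54²/2)·0.75 = -0.2719 + 0.1176 = -0.1543
d₁ = -0.1543 / 0.4677 = -0.3300 ≈ -0.33
d₂ = d₁ − σ√T = -0.3300 − 0.4677 = -0.7977 ≈ -0.80
e^(−rT) = e^(−0.011·0.75) = 0.9918
N(−d₂) = N(0.80) = 0.7881;  N(−d₁) = N(0.33) = 0.6293
P = 105·0.9918·0.7881 − 80·0.6293 = 82.0719 − 50.3440 = 31.7279

31.73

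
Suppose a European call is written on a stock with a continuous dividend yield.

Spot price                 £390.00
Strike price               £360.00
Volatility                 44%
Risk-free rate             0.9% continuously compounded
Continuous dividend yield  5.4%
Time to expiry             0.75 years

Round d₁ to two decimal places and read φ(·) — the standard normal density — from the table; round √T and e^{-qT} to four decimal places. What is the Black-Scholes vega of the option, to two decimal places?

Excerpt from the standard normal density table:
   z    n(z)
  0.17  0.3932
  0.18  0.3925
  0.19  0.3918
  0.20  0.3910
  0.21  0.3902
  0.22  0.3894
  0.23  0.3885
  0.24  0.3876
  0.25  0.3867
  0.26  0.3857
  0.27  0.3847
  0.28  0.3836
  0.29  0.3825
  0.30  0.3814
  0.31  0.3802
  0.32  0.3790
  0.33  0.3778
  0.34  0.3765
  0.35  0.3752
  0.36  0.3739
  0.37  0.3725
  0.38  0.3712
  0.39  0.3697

σ√T = 0.44 × 0.8660 = 0.3811
d₁ = [ln(390/360) + (0.009 − 0.054 + ½·0.44²)·0.75] / (σ√T) = (0.0800 + 0.0388) / 0.3811 = 0.3120 ⇒ 0.31
√T = √0.75 = 0.8660
φ(d₁) = φ(0.31) = 0.3802
exp(−qT) = exp(−0.054·0.75) = 0.9603
vega = S·exp(−qT)·φ(d₁)·√T = 390·0.9603·0.3802·0.8660 = 123.3109

123.31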